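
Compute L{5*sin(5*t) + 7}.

25/(s^2 + 25) + 7/s

The transform is linear, so treat each term independently.
(5)·[L{sin(5t)} = 5/(s^2 + 25)]; L{7} = 7/s.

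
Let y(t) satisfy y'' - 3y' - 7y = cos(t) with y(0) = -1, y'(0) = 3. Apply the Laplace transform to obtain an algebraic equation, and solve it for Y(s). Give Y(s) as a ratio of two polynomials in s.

Laplace-transform each side.
With L{y''} = s^2 Y - s·y(0) - y'(0) and L{y'} = sY - y(0), with y(0) = -1, y'(0) = 3: the LHS transforms to (s^2 - 3*s - 7)Y - (-s + 6).
The right side is L{cos(t)} = s/(s^2 + 1).
So (s^2 - 3*s - 7)Y = s/(s^2 + 1) + (-s + 6).
Isolate Y and clear denominators.

Y(s) = (-s^3 + 6*s^2 + 6)/(s^4 - 3*s^3 - 6*s^2 - 3*s - 7)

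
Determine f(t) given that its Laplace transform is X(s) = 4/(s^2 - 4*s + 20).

Rewrite the denominator: s^2 - 4*s + 20 = (s - 2)^2 + 16.
The form in (s - 2) signals a first-shifting-theorem factor e^(2t).
Since L{sin(4t)} = 4/(s^2 + 16), the inverse is exp(2*t)*sin(4*t).

f(t) = exp(2*t)*sin(4*t)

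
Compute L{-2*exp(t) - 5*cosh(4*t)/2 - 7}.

-5*s/(2*(s^2 - 16)) - 2/(s - 1) - 7/s

Apply the Laplace transform termwise.
(-5/2)·[L{cosh(4t)} = s/(s^2 - 16)]; (-2)·[L{e^(t)} = 1/(s - 1)]; L{-7} = -7/s.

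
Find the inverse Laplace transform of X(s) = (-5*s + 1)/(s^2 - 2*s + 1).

Factor the denominator: s^2 - 2*s + 1 = (s - 1)^2.
Partial fraction decomposition gives [-5/(s - 1)] + [-4/(s - 1)^2].
Invert each term: -5/(s - 1) ↔ -5e^(t); -4/(s - 1)^2 ↔ -4t·e^(t).

-4*t*exp(t) - 5*exp(t)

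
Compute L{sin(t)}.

L{sin(t)} = 1/(s^2 + 1).

1/(s^2 + 1)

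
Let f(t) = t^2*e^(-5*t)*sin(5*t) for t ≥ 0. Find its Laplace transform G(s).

L{sin(5t)} = 5/(s^2 + 25).
Multiplying by e^(-5t) shifts s → s + 5, so L{e^(-5*t)*sin(5*t)} = 5/((s + 5)^2 + 25).
Then apply L{t^2·g(t)} = (-1)^2 d^2/ds^2[H(s)] with H(s) = 5/((s + 5)^2 + 25):
differentiating 2 times and applying the sign gives 10*(3*s^2 + 30*s + 50)/(s^2 + 10*s + 50)^3.

G(s) = 10*(3*s^2 + 30*s + 50)/(s^2 + 10*s + 50)^3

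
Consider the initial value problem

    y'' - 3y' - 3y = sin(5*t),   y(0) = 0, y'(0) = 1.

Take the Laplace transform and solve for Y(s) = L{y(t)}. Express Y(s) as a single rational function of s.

Apply the Laplace transform to the equation.
Using L{y''} = s^2 Y - s·y(0) - y'(0) and L{y'} = sY - y(0), with y(0) = 0, y'(0) = 1, the left side becomes (s^2 - 3*s - 3)Y - (1).
The right side is L{sin(5*t)} = 5/(s^2 + 25).
So (s^2 - 3*s - 3)Y = 5/(s^2 + 25) + (1).
Solve for Y(s) and write it as one ratio of polynomials.

Y(s) = (s^2 + 30)/(s^4 - 3*s^3 + 22*s^2 - 75*s - 75)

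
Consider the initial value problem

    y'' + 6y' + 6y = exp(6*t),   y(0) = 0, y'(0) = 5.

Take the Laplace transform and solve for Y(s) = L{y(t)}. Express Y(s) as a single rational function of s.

Y(s) = (5*s - 29)/(s^3 - 30*s - 36)

Apply the Laplace transform to the equation.
With L{y''} = s^2 Y - s·y(0) - y'(0) and L{y'} = sY - y(0), with y(0) = 0, y'(0) = 5: the LHS transforms to (s^2 + 6*s + 6)Y - (5).
The right side is L{exp(6*t)} = 1/(s - 6).
So (s^2 + 6*s + 6)Y = 1/(s - 6) + (5).
Solve for Y(s) and write it as one ratio of polynomials.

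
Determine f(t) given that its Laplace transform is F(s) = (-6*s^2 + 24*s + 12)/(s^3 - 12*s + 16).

f(t) = 6*t*exp(2*t) - exp(2*t) - 5*exp(-4*t)

Factor the denominator: s^3 - 12*s + 16 = (s - 2)^2*(s + 4).
Partial fraction decomposition gives [-1/(s - 2)] + [6/(s - 2)^2] + [-5/(s + 4)].
Invert each term: -1/(s - 2) ↔ -e^(2t); 6/(s - 2)^2 ↔ 6t·e^(2t); -5/(s + 4) ↔ -5e^(-4t).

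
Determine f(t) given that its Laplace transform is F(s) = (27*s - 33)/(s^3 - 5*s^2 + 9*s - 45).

f(t) = 3*exp(5*t) + 4*sin(3*t) - 3*cos(3*t)

Factor the denominator: s^3 - 5*s^2 + 9*s - 45 = (s - 5)*(s^2 + 9).
Partial fraction decomposition gives [3/(s - 5)] + [-3*s/(s^2 + 9)] + [12/(s^2 + 9)].
Invert each term: 3/(s - 5) ↔ 3e^(5t); -3·s/(s^2 + 9) ↔ -3cos(3t); 4·3/(s^2 + 9) ↔ 4sin(3t).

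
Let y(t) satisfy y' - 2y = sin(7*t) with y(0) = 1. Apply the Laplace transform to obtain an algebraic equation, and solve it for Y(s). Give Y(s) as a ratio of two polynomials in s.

Y(s) = (s^2 + 56)/(s^3 - 2*s^2 + 49*s - 98)

Take the Laplace transform of both sides.
With L{y'} = sY - y(0) = sY - 1: the LHS transforms to (s - 2)Y - (1).
The right side is L{sin(7*t)} = 7/(s^2 + 49).
So (s - 2)Y = 7/(s^2 + 49) + (1).
Divide through and combine into a single rational function.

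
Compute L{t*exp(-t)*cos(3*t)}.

(s - 2)*(s + 4)/(s^2 + 2*s + 10)^2

L{cos(3t)} = s/(s^2 + 9).
Multiplying by e^(-t) shifts s → s + 1, so L{exp(-t)*cos(3*t)} = (s + 1)/((s + 1)^2 + 9).
Then apply L{t·g(t)} = -d/ds[G(s)] with G(s) = (s + 1)/((s + 1)^2 + 9):
differentiating 1 time and applying the sign gives (s - 2)*(s + 4)/(s^2 + 2*s + 10)^2.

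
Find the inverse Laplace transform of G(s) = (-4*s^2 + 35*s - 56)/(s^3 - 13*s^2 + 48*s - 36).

Factor the denominator: s^3 - 13*s^2 + 48*s - 36 = (s - 6)^2*(s - 1).
Partial fraction decomposition gives [-3/(s - 6)] + [2/(s - 6)^2] + [-1/(s - 1)].
Invert each term: -3/(s - 6) ↔ -3e^(6t); 2/(s - 6)^2 ↔ 2t·e^(6t); -1/(s - 1) ↔ -e^(t).

2*t*exp(6*t) - 3*exp(6*t) - exp(t)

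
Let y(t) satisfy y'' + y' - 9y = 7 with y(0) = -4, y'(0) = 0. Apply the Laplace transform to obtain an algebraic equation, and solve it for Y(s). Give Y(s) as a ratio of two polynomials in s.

Y(s) = (-4*s^2 - 4*s + 7)/(s^3 + s^2 - 9*s)

Transform both sides with L{·}.
The derivative rules (L{y''} = s^2 Y - s·y(0) - y'(0) and L{y'} = sY - y(0), with y(0) = -4, y'(0) = 0) turn the left side into (s^2 + s - 9)Y - (-4*s - 4).
The right side is L{7} = 7/s.
So (s^2 + s - 9)Y = 7/s + (-4*s - 4).
Solve for Y(s) and write it as one ratio of polynomials.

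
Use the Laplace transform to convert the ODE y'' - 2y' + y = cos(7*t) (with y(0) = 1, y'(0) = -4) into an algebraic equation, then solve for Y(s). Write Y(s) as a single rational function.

Laplace-transform each side.
The derivative rules (L{y''} = s^2 Y - s·y(0) - y'(0) and L{y'} = sY - y(0), with y(0) = 1, y'(0) = -4) turn the left side into (s^2 - 2*s + 1)Y - (s - 6).
The right side is L{cos(7*t)} = s/(s^2 + 49).
So (s^2 - 2*s + 1)Y = s/(s^2 + 49) + (s - 6).
Isolate Y and clear denominators.

Y(s) = (s^3 - 6*s^2 + 50*s - 294)/(s^4 - 2*s^3 + 50*s^2 - 98*s + 49)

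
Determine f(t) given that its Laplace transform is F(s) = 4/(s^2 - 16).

Since L{sinh(4t)} = 4/(s^2 - 16), the inverse is sinh(4*t).

f(t) = sinh(4*t)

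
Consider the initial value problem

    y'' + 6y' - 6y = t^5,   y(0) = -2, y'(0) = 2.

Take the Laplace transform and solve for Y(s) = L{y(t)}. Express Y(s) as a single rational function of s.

Y(s) = (-2*s^7 - 10*s^6 + 120)/(s^8 + 6*s^7 - 6*s^6)

Laplace-transform each side.
With L{y''} = s^2 Y - s·y(0) - y'(0) and L{y'} = sY - y(0), with y(0) = -2, y'(0) = 2: the LHS transforms to (s^2 + 6*s - 6)Y - (-2*s - 10).
The right side is L{t^5} = 120/s^6.
So (s^2 + 6*s - 6)Y = 120/s^6 + (-2*s - 10).
Solve for Y(s) and write it as one ratio of polynomials.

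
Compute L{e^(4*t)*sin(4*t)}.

L{sin(4t)} = 4/(s^2 + 16).
By the first shifting theorem, multiplying by e^(4t) replaces s with s - 4.

4/((s - 4)^2 + 16)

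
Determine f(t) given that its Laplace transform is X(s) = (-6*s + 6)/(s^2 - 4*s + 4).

f(t) = -6*t*exp(2*t) - 6*exp(2*t)

Factor the denominator: s^2 - 4*s + 4 = (s - 2)^2.
Partial fraction decomposition gives [-6/(s - 2)] + [-6/(s - 2)^2].
Invert each term: -6/(s - 2) ↔ -6e^(2t); -6/(s - 2)^2 ↔ -6t·e^(2t).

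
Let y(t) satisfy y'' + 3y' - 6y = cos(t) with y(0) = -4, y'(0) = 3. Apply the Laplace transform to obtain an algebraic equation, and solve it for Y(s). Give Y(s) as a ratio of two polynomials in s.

Y(s) = (-4*s^3 - 9*s^2 - 3*s - 9)/(s^4 + 3*s^3 - 5*s^2 + 3*s - 6)

Transform both sides with L{·}.
With L{y''} = s^2 Y - s·y(0) - y'(0) and L{y'} = sY - y(0), with y(0) = -4, y'(0) = 3: the LHS transforms to (s^2 + 3*s - 6)Y - (-4*s - 9).
The right side is L{cos(t)} = s/(s^2 + 1).
So (s^2 + 3*s - 6)Y = s/(s^2 + 1) + (-4*s - 9).
Solve for Y(s) and write it as one ratio of polynomials.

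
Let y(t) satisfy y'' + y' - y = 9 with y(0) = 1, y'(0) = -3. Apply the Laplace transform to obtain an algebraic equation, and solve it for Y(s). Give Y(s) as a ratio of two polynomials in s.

Transform both sides with L{·}.
Using L{y''} = s^2 Y - s·y(0) - y'(0) and L{y'} = sY - y(0), with y(0) = 1, y'(0) = -3, the left side becomes (s^2 + s - 1)Y - (s - 2).
The right side is L{9} = 9/s.
So (s^2 + s - 1)Y = 9/s + (s - 2).
Divide through and combine into a single rational function.

Y(s) = (s^2 - 2*s + 9)/(s^3 + s^2 - s)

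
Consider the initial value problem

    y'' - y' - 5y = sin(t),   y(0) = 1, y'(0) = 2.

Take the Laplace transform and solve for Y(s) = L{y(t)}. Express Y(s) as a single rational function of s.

Y(s) = (s^3 + s^2 + s + 2)/(s^4 - s^3 - 4*s^2 - s - 5)

Transform both sides with L{·}.
With L{y''} = s^2 Y - s·y(0) - y'(0) and L{y'} = sY - y(0), with y(0) = 1, y'(0) = 2: the LHS transforms to (s^2 - s - 5)Y - (s + 1).
The right side is L{sin(t)} = 1/(s^2 + 1).
So (s^2 - s - 5)Y = 1/(s^2 + 1) + (s + 1).
Isolate Y and clear denominators.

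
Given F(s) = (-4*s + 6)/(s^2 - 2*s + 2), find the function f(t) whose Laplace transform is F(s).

Complete the square in the denominator: s^2 - 2*s + 2 = (s - 1)^2 + 1^2.
Split the numerator to match: -4*s + 6 = -4·(s - 1) + 2·1.
Invert each term: -4·(s - 1)/((s - 1)^2 + 1) ↔ -4e^(t)cos(t); 2·1/((s - 1)^2 + 1) ↔ 2e^(t)sin(t).

f(t) = 2*exp(t)*sin(t) - 4*exp(t)*cos(t)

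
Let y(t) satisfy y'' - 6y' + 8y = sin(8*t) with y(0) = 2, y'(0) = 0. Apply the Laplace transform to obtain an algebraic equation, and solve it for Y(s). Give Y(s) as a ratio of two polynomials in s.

Laplace-transform each side.
With L{y''} = s^2 Y - s·y(0) - y'(0) and L{y'} = sY - y(0), with y(0) = 2, y'(0) = 0: the LHS transforms to (s^2 - 6*s + 8)Y - (2*s - 12).
The right side is L{sin(8*t)} = 8/(s^2 + 64).
So (s^2 - 6*s + 8)Y = 8/(s^2 + 64) + (2*s - 12).
Solve for Y(s) and write it as one ratio of polynomials.

Y(s) = (2*s^3 - 12*s^2 + 128*s - 760)/(s^4 - 6*s^3 + 72*s^2 - 384*s + 512)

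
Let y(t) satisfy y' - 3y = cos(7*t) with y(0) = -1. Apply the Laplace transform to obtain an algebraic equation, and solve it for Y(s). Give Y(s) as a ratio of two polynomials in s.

Transform both sides with L{·}.
Using L{y'} = sY - y(0) = sY - (-1), the left side becomes (s - 3)Y - (-1).
The right side is L{cos(7*t)} = s/(s^2 + 49).
So (s - 3)Y = s/(s^2 + 49) + (-1).
Isolate Y and clear denominators.

Y(s) = (-s^2 + s - 49)/(s^3 - 3*s^2 + 49*s - 147)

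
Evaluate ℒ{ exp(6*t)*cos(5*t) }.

(s - 6)/((s - 6)^2 + 25)

L{cos(5t)} = s/(s^2 + 25).
By the first shifting theorem, multiplying by e^(6t) replaces s with s - 6.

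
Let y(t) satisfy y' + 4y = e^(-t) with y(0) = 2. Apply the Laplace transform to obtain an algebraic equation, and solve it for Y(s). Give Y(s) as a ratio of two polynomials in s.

Y(s) = (2*s + 3)/(s^2 + 5*s + 4)

Take the Laplace transform of both sides.
The derivative rules (L{y'} = sY - y(0) = sY - 2) turn the left side into (s + 4)Y - (2).
The right side is L{e^(-t)} = 1/(s + 1).
So (s + 4)Y = 1/(s + 1) + (2).
Isolate Y and clear denominators.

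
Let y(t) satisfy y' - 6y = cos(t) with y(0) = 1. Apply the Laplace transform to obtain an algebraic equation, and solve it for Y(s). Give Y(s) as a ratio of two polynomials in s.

Y(s) = (s^2 + s + 1)/(s^3 - 6*s^2 + s - 6)

Take the Laplace transform of both sides.
With L{y'} = sY - y(0) = sY - 1: the LHS transforms to (s - 6)Y - (1).
The right side is L{cos(t)} = s/(s^2 + 1).
So (s - 6)Y = s/(s^2 + 1) + (1).
Divide through and combine into a single rational function.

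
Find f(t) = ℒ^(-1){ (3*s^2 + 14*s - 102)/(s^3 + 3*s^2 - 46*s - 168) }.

Factor the denominator: s^3 + 3*s^2 - 46*s - 168 = (s - 7)*(s + 4)*(s + 6).
Partial fraction decomposition gives [5/(s + 4)] + [1/(s - 7)] + [-3/(s + 6)].
Invert each term: 5/(s + 4) ↔ 5e^(-4t); 1/(s - 7) ↔ e^(7t); -3/(s + 6) ↔ -3e^(-6t).

f(t) = exp(7*t) + 5*exp(-4*t) - 3*exp(-6*t)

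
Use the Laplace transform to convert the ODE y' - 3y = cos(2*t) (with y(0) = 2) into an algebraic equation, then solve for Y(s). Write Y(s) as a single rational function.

Transform both sides with L{·}.
The derivative rules (L{y'} = sY - y(0) = sY - 2) turn the left side into (s - 3)Y - (2).
The right side is L{cos(2*t)} = s/(s^2 + 4).
So (s - 3)Y = s/(s^2 + 4) + (2).
Isolate Y and clear denominators.

Y(s) = (2*s^2 + s + 8)/(s^3 - 3*s^2 + 4*s - 12)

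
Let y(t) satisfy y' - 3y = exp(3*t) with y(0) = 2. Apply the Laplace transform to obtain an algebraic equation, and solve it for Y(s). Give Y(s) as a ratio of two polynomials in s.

Y(s) = (2*s - 5)/(s^2 - 6*s + 9)

Apply the Laplace transform to the equation.
The derivative rules (L{y'} = sY - y(0) = sY - 2) turn the left side into (s - 3)Y - (2).
The right side is L{exp(3*t)} = 1/(s - 3).
So (s - 3)Y = 1/(s - 3) + (2).
Divide through and combine into a single rational function.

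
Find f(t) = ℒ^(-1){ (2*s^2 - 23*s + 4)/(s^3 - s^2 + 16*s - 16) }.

Factor the denominator: s^3 - s^2 + 16*s - 16 = (s - 1)*(s^2 + 16).
Partial fraction decomposition gives [-1/(s - 1)] + [3*s/(s^2 + 16)] + [-20/(s^2 + 16)].
Invert each term: -1/(s - 1) ↔ -e^(t); 3·s/(s^2 + 16) ↔ 3cos(4t); -5·4/(s^2 + 16) ↔ -5sin(4t).

f(t) = -exp(t) - 5*sin(4*t) + 3*cos(4*t)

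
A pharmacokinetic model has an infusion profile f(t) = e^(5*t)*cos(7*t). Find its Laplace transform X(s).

X(s) = (s - 5)/((s - 5)^2 + 49)

L{cos(7t)} = s/(s^2 + 49).
By the first shifting theorem, multiplying by e^(5t) replaces s with s - 5.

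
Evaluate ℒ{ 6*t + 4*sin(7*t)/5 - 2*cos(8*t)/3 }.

By linearity of the Laplace transform, transform each term separately.
(4/5)·[L{sin(7t)} = 7/(s^2 + 49)]; (-2/3)·[L{cos(8t)} = s/(s^2 + 64)]; (6)·[L{t} = 1!/s^2 = 1/s^2].

-2*s/(3*(s^2 + 64)) + 28/(5*(s^2 + 49)) + 6/s^2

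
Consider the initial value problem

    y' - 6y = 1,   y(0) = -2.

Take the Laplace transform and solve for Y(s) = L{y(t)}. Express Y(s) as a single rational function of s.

Y(s) = (-2*s + 1)/(s^2 - 6*s)

Apply the Laplace transform to the equation.
The derivative rules (L{y'} = sY - y(0) = sY - (-2)) turn the left side into (s - 6)Y - (-2).
The right side is L{1} = 1/s.
So (s - 6)Y = 1/s + (-2).
Isolate Y and clear denominators.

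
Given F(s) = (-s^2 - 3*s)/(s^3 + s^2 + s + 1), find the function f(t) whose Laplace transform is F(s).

Factor the denominator: s^3 + s^2 + s + 1 = (s + 1)*(s^2 + 1).
Partial fraction decomposition gives [1/(s + 1)] + [-2*s/(s^2 + 1)] + [-1/(s^2 + 1)].
Invert each term: 1/(s + 1) ↔ e^(-t); -2·s/(s^2 + 1) ↔ -2cos(t); -1·1/(s^2 + 1) ↔ -sin(t).

f(t) = -sin(t) - 2*cos(t) + exp(-t)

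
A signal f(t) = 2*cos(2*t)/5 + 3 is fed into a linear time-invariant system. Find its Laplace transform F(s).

The transform is linear, so treat each term independently.
(2/5)·[L{cos(2t)} = s/(s^2 + 4)]; L{3} = 3/s.

F(s) = 2*s/(5*(s^2 + 4)) + 3/s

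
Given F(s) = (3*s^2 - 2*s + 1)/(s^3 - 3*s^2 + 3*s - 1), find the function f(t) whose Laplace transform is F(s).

Factor the denominator: s^3 - 3*s^2 + 3*s - 1 = (s - 1)^3.
Partial fraction decomposition gives [3/(s - 1)] + [4/(s - 1)^2] + [2/(s - 1)^3].
Invert each term: 3/(s - 1) ↔ 3e^(t); 4/(s - 1)^2 ↔ 4t·e^(t); 2/(s - 1)^3 ↔ (1)t^2·e^(t).

f(t) = t^2*exp(t) + 4*t*exp(t) + 3*exp(t)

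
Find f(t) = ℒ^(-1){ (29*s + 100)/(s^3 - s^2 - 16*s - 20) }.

Factor the denominator: s^3 - s^2 - 16*s - 20 = (s - 5)*(s + 2)^2.
Partial fraction decomposition gives [-5/(s + 2)] + [-6/(s + 2)^2] + [5/(s - 5)].
Invert each term: -5/(s + 2) ↔ -5e^(-2t); -6/(s + 2)^2 ↔ -6t·e^(-2t); 5/(s - 5) ↔ 5e^(5t).

f(t) = -6*t*exp(-2*t) + 5*exp(5*t) - 5*exp(-2*t)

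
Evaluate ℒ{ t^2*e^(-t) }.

L{e^(-t)} = 1/(s + 1).
Then apply L{t^2·g(t)} = (-1)^2 d^2/ds^2[G(s)] with G(s) = 1/(s + 1):
differentiating 2 times and applying the sign gives 2/(s + 1)^3.

2/(s + 1)^3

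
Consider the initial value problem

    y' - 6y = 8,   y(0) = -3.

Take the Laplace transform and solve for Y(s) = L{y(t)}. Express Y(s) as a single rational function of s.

Y(s) = (-3*s + 8)/(s^2 - 6*s)

Laplace-transform each side.
The derivative rules (L{y'} = sY - y(0) = sY - (-3)) turn the left side into (s - 6)Y - (-3).
The right side is L{8} = 8/s.
So (s - 6)Y = 8/s + (-3).
Isolate Y and clear denominators.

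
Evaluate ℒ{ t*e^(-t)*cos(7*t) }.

(s - 6)*(s + 8)/(s^2 + 2*s + 50)^2

L{cos(7t)} = s/(s^2 + 49).
Multiplying by e^(-t) shifts s → s + 1, so L{e^(-t)*cos(7*t)} = (s + 1)/((s + 1)^2 + 49).
Then apply L{t·g(t)} = -d/ds[G(s)] with G(s) = (s + 1)/((s + 1)^2 + 49):
differentiating 1 time and applying the sign gives (s - 6)*(s + 8)/(s^2 + 2*s + 50)^2.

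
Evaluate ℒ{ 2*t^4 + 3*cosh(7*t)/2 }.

Apply the Laplace transform termwise.
(3/2)·[L{cosh(7t)} = s/(s^2 - 49)]; (2)·[L{t^4} = 4!/s^5 = 24/s^5].

3*s/(2*(s^2 - 49)) + 48/s^5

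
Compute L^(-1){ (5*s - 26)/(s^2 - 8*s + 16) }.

-6*t*exp(4*t) + 5*exp(4*t)

Factor the denominator: s^2 - 8*s + 16 = (s - 4)^2.
Partial fraction decomposition gives [5/(s - 4)] + [-6/(s - 4)^2].
Invert each term: 5/(s - 4) ↔ 5e^(4t); -6/(s - 4)^2 ↔ -6t·e^(4t).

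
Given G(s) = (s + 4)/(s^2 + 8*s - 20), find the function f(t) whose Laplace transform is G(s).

f(t) = exp(-4*t)*cosh(6*t)

Rewrite the denominator: s^2 + 8*s - 20 = (s + 4)^2 - 36.
The form in (s + 4) signals a first-shifting-theorem factor e^(-4t).
Since L{cosh(6t)} = s/(s^2 - 36), the inverse is exp(-4*t)*cosh(6*t).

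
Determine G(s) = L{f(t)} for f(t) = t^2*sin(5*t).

L{sin(5t)} = 5/(s^2 + 25).
Then apply L{t^2·g(t)} = (-1)^2 d^2/ds^2[H(s)] with H(s) = 5/(s^2 + 25):
differentiating 2 times and applying the sign gives 10*(3*s^2 - 25)/(s^2 + 25)^3.

G(s) = 10*(3*s^2 - 25)/(s^2 + 25)^3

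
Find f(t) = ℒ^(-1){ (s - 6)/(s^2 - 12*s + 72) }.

Rewrite the denominator: s^2 - 12*s + 72 = (s - 6)^2 + 36.
The form in (s - 6) signals a first-shifting-theorem factor e^(6t).
Since L{cos(6t)} = s/(s^2 + 36), the inverse is exp(6*t)*cos(6*t).

f(t) = exp(6*t)*cos(6*t)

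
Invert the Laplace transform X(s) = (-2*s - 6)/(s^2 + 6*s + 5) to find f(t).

f(t) = -exp(-t) - exp(-5*t)

Factor the denominator: s^2 + 6*s + 5 = (s + 1)*(s + 5).
Partial fraction decomposition gives [-1/(s + 1)] + [-1/(s + 5)].
Invert each term: -1/(s + 1) ↔ -e^(-t); -1/(s + 5) ↔ -e^(-5t).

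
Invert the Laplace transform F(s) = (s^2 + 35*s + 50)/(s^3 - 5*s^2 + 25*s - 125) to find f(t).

f(t) = 5*exp(5*t) + 3*sin(5*t) - 4*cos(5*t)

Factor the denominator: s^3 - 5*s^2 + 25*s - 125 = (s - 5)*(s^2 + 25).
Partial fraction decomposition gives [5/(s - 5)] + [-4*s/(s^2 + 25)] + [15/(s^2 + 25)].
Invert each term: 5/(s - 5) ↔ 5e^(5t); -4·s/(s^2 + 25) ↔ -4cos(5t); 3·5/(s^2 + 25) ↔ 3sin(5t).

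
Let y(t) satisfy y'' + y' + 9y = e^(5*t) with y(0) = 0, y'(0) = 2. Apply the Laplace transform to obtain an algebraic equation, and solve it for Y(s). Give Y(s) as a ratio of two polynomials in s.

Transform both sides with L{·}.
With L{y''} = s^2 Y - s·y(0) - y'(0) and L{y'} = sY - y(0), with y(0) = 0, y'(0) = 2: the LHS transforms to (s^2 + s + 9)Y - (2).
The right side is L{e^(5*t)} = 1/(s - 5).
So (s^2 + s + 9)Y = 1/(s - 5) + (2).
Isolate Y and clear denominators.

Y(s) = (2*s - 9)/(s^3 - 4*s^2 + 4*s - 45)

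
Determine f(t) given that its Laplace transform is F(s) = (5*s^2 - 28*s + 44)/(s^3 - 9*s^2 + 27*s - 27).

Factor the denominator: s^3 - 9*s^2 + 27*s - 27 = (s - 3)^3.
Partial fraction decomposition gives [5/(s - 3)] + [2/(s - 3)^2] + [5/(s - 3)^3].
Invert each term: 5/(s - 3) ↔ 5e^(3t); 2/(s - 3)^2 ↔ 2t·e^(3t); 5/(s - 3)^3 ↔ (5/2)t^2·e^(3t).

f(t) = 5*t^2*exp(3*t)/2 + 2*t*exp(3*t) + 5*exp(3*t)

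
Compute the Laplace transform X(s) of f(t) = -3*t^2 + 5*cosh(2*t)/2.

The transform is linear, so treat each term independently.
(5/2)·[L{cosh(2t)} = s/(s^2 - 4)]; (-3)·[L{t^2} = 2!/s^3 = 2/s^3].

X(s) = 5*s/(2*(s^2 - 4)) - 6/s^3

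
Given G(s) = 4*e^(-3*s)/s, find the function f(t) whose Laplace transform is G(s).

f(t) = Heaviside(t - 3)*(4)

The factor e^(-3s) signals a time shift by c = 3 (second shifting theorem).
L{4} = 4/s, so L^-1{4/s} = 4.
Hence the inverse is u(t - 3) times that function evaluated at t - 3.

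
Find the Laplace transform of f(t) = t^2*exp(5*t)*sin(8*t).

16*(3*s^2 - 30*s + 11)/(s^2 - 10*s + 89)^3

L{sin(8t)} = 8/(s^2 + 64).
Multiplying by e^(5t) shifts s → s - 5, so L{exp(5*t)*sin(8*t)} = 8/((s - 5)^2 + 64).
Then apply L{t^2·g(t)} = (-1)^2 d^2/ds^2[G(s)] with G(s) = 8/((s - 5)^2 + 64):
differentiating 2 times and applying the sign gives 16*(3*s^2 - 30*s + 11)/(s^2 - 10*s + 89)^3.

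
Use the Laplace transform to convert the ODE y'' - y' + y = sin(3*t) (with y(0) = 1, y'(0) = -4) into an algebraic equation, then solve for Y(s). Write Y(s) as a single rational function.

Y(s) = (s^3 - 5*s^2 + 9*s - 42)/(s^4 - s^3 + 10*s^2 - 9*s + 9)

Transform both sides with L{·}.
With L{y''} = s^2 Y - s·y(0) - y'(0) and L{y'} = sY - y(0), with y(0) = 1, y'(0) = -4: the LHS transforms to (s^2 - s + 1)Y - (s - 5).
The right side is L{sin(3*t)} = 3/(s^2 + 9).
So (s^2 - s + 1)Y = 3/(s^2 + 9) + (s - 5).
Isolate Y and clear denominators.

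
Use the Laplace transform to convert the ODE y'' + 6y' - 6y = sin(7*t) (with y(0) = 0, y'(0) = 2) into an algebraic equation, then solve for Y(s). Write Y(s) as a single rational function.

Y(s) = (2*s^2 + 105)/(s^4 + 6*s^3 + 43*s^2 + 294*s - 294)

Transform both sides with L{·}.
The derivative rules (L{y''} = s^2 Y - s·y(0) - y'(0) and L{y'} = sY - y(0), with y(0) = 0, y'(0) = 2) turn the left side into (s^2 + 6*s - 6)Y - (2).
The right side is L{sin(7*t)} = 7/(s^2 + 49).
So (s^2 + 6*s - 6)Y = 7/(s^2 + 49) + (2).
Isolate Y and clear denominators.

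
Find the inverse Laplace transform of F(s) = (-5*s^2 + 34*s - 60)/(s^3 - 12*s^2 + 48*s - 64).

Factor the denominator: s^3 - 12*s^2 + 48*s - 64 = (s - 4)^3.
Partial fraction decomposition gives [-5/(s - 4)] + [-6/(s - 4)^2] + [-4/(s - 4)^3].
Invert each term: -5/(s - 4) ↔ -5e^(4t); -6/(s - 4)^2 ↔ -6t·e^(4t); -4/(s - 4)^3 ↔ (-2)t^2·e^(4t).

-2*t^2*exp(4*t) - 6*t*exp(4*t) - 5*exp(4*t)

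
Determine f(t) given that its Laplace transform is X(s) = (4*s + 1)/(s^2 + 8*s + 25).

f(t) = -5*exp(-4*t)*sin(3*t) + 4*exp(-4*t)*cos(3*t)

Complete the square in the denominator: s^2 + 8*s + 25 = (s + 4)^2 + 3^2.
Split the numerator to match: 4*s + 1 = 4·(s + 4) - 5·3.
Invert each term: 4·(s + 4)/((s + 4)^2 + 9) ↔ 4e^(-4t)cos(3t); -5·3/((s + 4)^2 + 9) ↔ -5e^(-4t)sin(3t).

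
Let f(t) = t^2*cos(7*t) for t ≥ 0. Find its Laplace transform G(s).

G(s) = 2*s*(s^2 - 147)/(s^2 + 49)^3

L{cos(7t)} = s/(s^2 + 49).
Then apply L{t^2·g(t)} = (-1)^2 d^2/ds^2[H(s)] with H(s) = s/(s^2 + 49):
differentiating 2 times and applying the sign gives 2*s*(s^2 - 147)/(s^2 + 49)^3.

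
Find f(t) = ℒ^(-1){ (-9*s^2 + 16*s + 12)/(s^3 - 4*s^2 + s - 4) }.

f(t) = -4*exp(4*t) - 4*sin(t) - 5*cos(t)

Factor the denominator: s^3 - 4*s^2 + s - 4 = (s - 4)*(s^2 + 1).
Partial fraction decomposition gives [-4/(s - 4)] + [-5*s/(s^2 + 1)] + [-4/(s^2 + 1)].
Invert each term: -4/(s - 4) ↔ -4e^(4t); -5·s/(s^2 + 1) ↔ -5cos(t); -4·1/(s^2 + 1) ↔ -4sin(t).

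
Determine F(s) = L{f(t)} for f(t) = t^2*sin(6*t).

L{sin(6t)} = 6/(s^2 + 36).
Then apply L{t^2·g(t)} = (-1)^2 d^2/ds^2[G(s)] with G(s) = 6/(s^2 + 36):
differentiating 2 times and applying the sign gives 36*(s^2 - 12)/(s^2 + 36)^3.

F(s) = 36*(s^2 - 12)/(s^2 + 36)^3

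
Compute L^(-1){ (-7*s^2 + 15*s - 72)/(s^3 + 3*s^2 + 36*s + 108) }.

Factor the denominator: s^3 + 3*s^2 + 36*s + 108 = (s + 3)*(s^2 + 36).
Partial fraction decomposition gives [-4/(s + 3)] + [-3*s/(s^2 + 36)] + [24/(s^2 + 36)].
Invert each term: -4/(s + 3) ↔ -4e^(-3t); -3·s/(s^2 + 36) ↔ -3cos(6t); 4·6/(s^2 + 36) ↔ 4sin(6t).

4*sin(6*t) - 3*cos(6*t) - 4*exp(-3*t)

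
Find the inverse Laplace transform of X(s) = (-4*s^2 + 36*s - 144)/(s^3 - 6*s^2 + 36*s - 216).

-exp(6*t) + 3*sin(6*t) - 3*cos(6*t)

Factor the denominator: s^3 - 6*s^2 + 36*s - 216 = (s - 6)*(s^2 + 36).
Partial fraction decomposition gives [-1/(s - 6)] + [-3*s/(s^2 + 36)] + [18/(s^2 + 36)].
Invert each term: -1/(s - 6) ↔ -e^(6t); -3·s/(s^2 + 36) ↔ -3cos(6t); 3·6/(s^2 + 36) ↔ 3sin(6t).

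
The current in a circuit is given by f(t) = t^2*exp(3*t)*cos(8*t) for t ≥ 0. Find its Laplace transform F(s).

L{cos(8t)} = s/(s^2 + 64).
Multiplying by e^(3t) shifts s → s - 3, so L{exp(3*t)*cos(8*t)} = (s - 3)/((s - 3)^2 + 64).
Then apply L{t^2·g(t)} = (-1)^2 d^2/ds^2[G(s)] with G(s) = (s - 3)/((s - 3)^2 + 64):
differentiating 2 times and applying the sign gives 2*(s - 3)*(s^2 - 6*s - 183)/(s^2 - 6*s + 73)^3.

F(s) = 2*(s - 3)*(s^2 - 6*s - 183)/(s^2 - 6*s + 73)^3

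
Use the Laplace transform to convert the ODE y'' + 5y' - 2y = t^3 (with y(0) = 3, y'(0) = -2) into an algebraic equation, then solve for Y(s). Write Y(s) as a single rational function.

Apply the Laplace transform to the equation.
Using L{y''} = s^2 Y - s·y(0) - y'(0) and L{y'} = sY - y(0), with y(0) = 3, y'(0) = -2, the left side becomes (s^2 + 5*s - 2)Y - (3*s + 13).
The right side is L{t^3} = 6/s^4.
So (s^2 + 5*s - 2)Y = 6/s^4 + (3*s + 13).
Solve for Y(s) and write it as one ratio of polynomials.

Y(s) = (3*s^5 + 13*s^4 + 6)/(s^6 + 5*s^5 - 2*s^4)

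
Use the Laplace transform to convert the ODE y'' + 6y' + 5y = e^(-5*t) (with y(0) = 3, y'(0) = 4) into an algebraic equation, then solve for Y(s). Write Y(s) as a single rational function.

Y(s) = (3*s^2 + 37*s + 111)/(s^3 + 11*s^2 + 35*s + 25)

Apply the Laplace transform to the equation.
The derivative rules (L{y''} = s^2 Y - s·y(0) - y'(0) and L{y'} = sY - y(0), with y(0) = 3, y'(0) = 4) turn the left side into (s^2 + 6*s + 5)Y - (3*s + 22).
The right side is L{e^(-5*t)} = 1/(s + 5).
So (s^2 + 6*s + 5)Y = 1/(s + 5) + (3*s + 22).
Divide through and combine into a single rational function.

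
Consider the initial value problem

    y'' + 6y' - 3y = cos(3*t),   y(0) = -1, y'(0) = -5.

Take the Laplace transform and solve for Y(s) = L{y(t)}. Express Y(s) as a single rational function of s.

Y(s) = (-s^3 - 11*s^2 - 8*s - 99)/(s^4 + 6*s^3 + 6*s^2 + 54*s - 27)

Transform both sides with L{·}.
With L{y''} = s^2 Y - s·y(0) - y'(0) and L{y'} = sY - y(0), with y(0) = -1, y'(0) = -5: the LHS transforms to (s^2 + 6*s - 3)Y - (-s - 11).
The right side is L{cos(3*t)} = s/(s^2 + 9).
So (s^2 + 6*s - 3)Y = s/(s^2 + 9) + (-s - 11).
Divide through and combine into a single rational function.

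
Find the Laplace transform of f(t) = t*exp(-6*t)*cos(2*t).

L{cos(2t)} = s/(s^2 + 4).
Multiplying by e^(-6t) shifts s → s + 6, so L{exp(-6*t)*cos(2*t)} = (s + 6)/((s + 6)^2 + 4).
Then apply L{t·g(t)} = -d/ds[G(s)] with G(s) = (s + 6)/((s + 6)^2 + 4):
differentiating 1 time and applying the sign gives (s + 4)*(s + 8)/(s^2 + 12*s + 40)^2.

(s + 4)*(s + 8)/(s^2 + 12*s + 40)^2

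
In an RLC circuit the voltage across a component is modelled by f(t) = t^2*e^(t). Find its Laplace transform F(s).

L{e^(t)} = 1/(s - 1).
Then apply L{t^2·g(t)} = (-1)^2 d^2/ds^2[G(s)] with G(s) = 1/(s - 1):
differentiating 2 times and applying the sign gives 2/(s - 1)^3.

F(s) = 2/(s - 1)^3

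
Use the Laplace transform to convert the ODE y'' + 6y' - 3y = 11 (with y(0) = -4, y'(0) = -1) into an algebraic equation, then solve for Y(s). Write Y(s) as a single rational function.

Y(s) = (-4*s^2 - 25*s + 11)/(s^3 + 6*s^2 - 3*s)

Transform both sides with L{·}.
With L{y''} = s^2 Y - s·y(0) - y'(0) and L{y'} = sY - y(0), with y(0) = -4, y'(0) = -1: the LHS transforms to (s^2 + 6*s - 3)Y - (-4*s - 25).
The right side is L{11} = 11/s.
So (s^2 + 6*s - 3)Y = 11/s + (-4*s - 25).
Divide through and combine into a single rational function.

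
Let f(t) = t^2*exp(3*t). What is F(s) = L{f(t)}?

L{e^(3t)} = 1/(s - 3).
Then apply L{t^2·g(t)} = (-1)^2 d^2/ds^2[G(s)] with G(s) = 1/(s - 3):
differentiating 2 times and applying the sign gives 2/(s - 3)^3.

F(s) = 2/(s - 3)^3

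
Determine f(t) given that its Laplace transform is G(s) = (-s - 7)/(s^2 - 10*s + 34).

Complete the square in the denominator: s^2 - 10*s + 34 = (s - 5)^2 + 3^2.
Split the numerator to match: -s - 7 = -1·(s - 5) - 4·3.
Invert each term: -1·(s - 5)/((s - 5)^2 + 9) ↔ -e^(5t)cos(3t); -4·3/((s - 5)^2 + 9) ↔ -4e^(5t)sin(3t).

f(t) = -4*exp(5*t)*sin(3*t) - exp(5*t)*cos(3*t)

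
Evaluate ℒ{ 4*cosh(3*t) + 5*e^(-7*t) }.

By linearity of the Laplace transform, transform each term separately.
(4)·[L{cosh(3t)} = s/(s^2 - 9)]; (5)·[L{e^(-7t)} = 1/(s + 7)].

4*s/(s^2 - 9) + 5/(s + 7)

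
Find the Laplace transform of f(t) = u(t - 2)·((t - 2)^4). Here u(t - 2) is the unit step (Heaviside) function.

24*exp(-2*s)/s^5

By the second shifting theorem, L{u(t - c)·g(t - c)} = e^(-cs)·G(s) with c = 2 and G(s) = L{g(t)}.
L{t^4} = 4!/s^5 = 24/s^5.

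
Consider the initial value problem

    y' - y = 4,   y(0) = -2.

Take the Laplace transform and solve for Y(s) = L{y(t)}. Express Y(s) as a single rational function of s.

Transform both sides with L{·}.
With L{y'} = sY - y(0) = sY - (-2): the LHS transforms to (s - 1)Y - (-2).
The right side is L{4} = 4/s.
So (s - 1)Y = 4/s + (-2).
Isolate Y and clear denominators.

Y(s) = (-2*s + 4)/(s^2 - s)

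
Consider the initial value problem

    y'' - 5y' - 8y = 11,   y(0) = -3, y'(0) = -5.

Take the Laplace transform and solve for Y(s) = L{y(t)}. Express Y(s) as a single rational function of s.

Y(s) = (-3*s^2 + 10*s + 11)/(s^3 - 5*s^2 - 8*s)

Take the Laplace transform of both sides.
Using L{y''} = s^2 Y - s·y(0) - y'(0) and L{y'} = sY - y(0), with y(0) = -3, y'(0) = -5, the left side becomes (s^2 - 5*s - 8)Y - (-3*s + 10).
The right side is L{11} = 11/s.
So (s^2 - 5*s - 8)Y = 11/s + (-3*s + 10).
Solve for Y(s) and write it as one ratio of polynomials.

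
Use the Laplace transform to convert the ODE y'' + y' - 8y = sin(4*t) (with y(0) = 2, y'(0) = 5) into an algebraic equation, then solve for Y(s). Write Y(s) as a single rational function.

Take the Laplace transform of both sides.
With L{y''} = s^2 Y - s·y(0) - y'(0) and L{y'} = sY - y(0), with y(0) = 2, y'(0) = 5: the LHS transforms to (s^2 + s - 8)Y - (2*s + 7).
The right side is L{sin(4*t)} = 4/(s^2 + 16).
So (s^2 + s - 8)Y = 4/(s^2 + 16) + (2*s + 7).
Isolate Y and clear denominators.

Y(s) = (2*s^3 + 7*s^2 + 32*s + 116)/(s^4 + s^3 + 8*s^2 + 16*s - 128)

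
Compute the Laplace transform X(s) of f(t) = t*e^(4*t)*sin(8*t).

L{sin(8t)} = 8/(s^2 + 64).
Multiplying by e^(4t) shifts s → s - 4, so L{e^(4*t)*sin(8*t)} = 8/((s - 4)^2 + 64).
Then apply L{t·g(t)} = -d/ds[G(s)] with G(s) = 8/((s - 4)^2 + 64):
differentiating 1 time and applying the sign gives 16*(s - 4)/(s^2 - 8*s + 80)^2.

X(s) = 16*(s - 4)/(s^2 - 8*s + 80)^2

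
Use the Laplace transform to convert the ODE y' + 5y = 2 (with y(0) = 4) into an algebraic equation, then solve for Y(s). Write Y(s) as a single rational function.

Apply the Laplace transform to the equation.
The derivative rules (L{y'} = sY - y(0) = sY - 4) turn the left side into (s + 5)Y - (4).
The right side is L{2} = 2/s.
So (s + 5)Y = 2/s + (4).
Solve for Y(s) and write it as one ratio of polynomials.

Y(s) = (4*s + 2)/(s^2 + 5*s)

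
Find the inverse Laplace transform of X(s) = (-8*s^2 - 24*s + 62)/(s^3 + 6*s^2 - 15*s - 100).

2*t*exp(-5*t) - 2*exp(4*t) - 6*exp(-5*t)

Factor the denominator: s^3 + 6*s^2 - 15*s - 100 = (s - 4)*(s + 5)^2.
Partial fraction decomposition gives [-6/(s + 5)] + [2/(s + 5)^2] + [-2/(s - 4)].
Invert each term: -6/(s + 5) ↔ -6e^(-5t); 2/(s + 5)^2 ↔ 2t·e^(-5t); -2/(s - 4) ↔ -2e^(4t).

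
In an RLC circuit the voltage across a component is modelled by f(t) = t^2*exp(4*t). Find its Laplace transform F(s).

F(s) = 2/(s - 4)^3

L{e^(4t)} = 1/(s - 4).
Then apply L{t^2·g(t)} = (-1)^2 d^2/ds^2[G(s)] with G(s) = 1/(s - 4):
differentiating 2 times and applying the sign gives 2/(s - 4)^3.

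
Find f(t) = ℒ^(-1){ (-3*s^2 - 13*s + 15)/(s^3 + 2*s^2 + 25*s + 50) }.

Factor the denominator: s^3 + 2*s^2 + 25*s + 50 = (s + 2)*(s^2 + 25).
Partial fraction decomposition gives [1/(s + 2)] + [-4*s/(s^2 + 25)] + [-5/(s^2 + 25)].
Invert each term: 1/(s + 2) ↔ e^(-2t); -4·s/(s^2 + 25) ↔ -4cos(5t); -1·5/(s^2 + 25) ↔ -sin(5t).

f(t) = -sin(5*t) - 4*cos(5*t) + exp(-2*t)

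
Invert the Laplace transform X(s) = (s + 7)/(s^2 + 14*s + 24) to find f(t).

Rewrite the denominator: s^2 + 14*s + 24 = (s + 7)^2 - 25.
The form in (s + 7) signals a first-shifting-theorem factor e^(-7t).
Since L{cosh(5t)} = s/(s^2 - 25), the inverse is exp(-7*t)*cosh(5*t).

f(t) = exp(-7*t)*cosh(5*t)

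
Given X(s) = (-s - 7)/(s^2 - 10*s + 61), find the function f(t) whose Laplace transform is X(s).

Complete the square in the denominator: s^2 - 10*s + 61 = (s - 5)^2 + 6^2.
Split the numerator to match: -s - 7 = -1·(s - 5) - 2·6.
Invert each term: -1·(s - 5)/((s - 5)^2 + 36) ↔ -e^(5t)cos(6t); -2·6/((s - 5)^2 + 36) ↔ -2e^(5t)sin(6t).

f(t) = -2*exp(5*t)*sin(6*t) - exp(5*t)*cos(6*t)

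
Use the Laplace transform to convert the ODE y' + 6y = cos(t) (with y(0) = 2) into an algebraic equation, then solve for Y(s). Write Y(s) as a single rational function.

Apply the Laplace transform to the equation.
The derivative rules (L{y'} = sY - y(0) = sY - 2) turn the left side into (s + 6)Y - (2).
The right side is L{cos(t)} = s/(s^2 + 1).
So (s + 6)Y = s/(s^2 + 1) + (2).
Divide through and combine into a single rational function.

Y(s) = (2*s^2 + s + 2)/(s^3 + 6*s^2 + s + 6)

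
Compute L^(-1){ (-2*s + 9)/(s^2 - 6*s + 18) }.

Complete the square in the denominator: s^2 - 6*s + 18 = (s - 3)^2 + 3^2.
Split the numerator to match: -2*s + 9 = -2·(s - 3) + 1·3.
Invert each term: -2·(s - 3)/((s - 3)^2 + 9) ↔ -2e^(3t)cos(3t); 1·3/((s - 3)^2 + 9) ↔ e^(3t)sin(3t).

exp(3*t)*sin(3*t) - 2*exp(3*t)*cos(3*t)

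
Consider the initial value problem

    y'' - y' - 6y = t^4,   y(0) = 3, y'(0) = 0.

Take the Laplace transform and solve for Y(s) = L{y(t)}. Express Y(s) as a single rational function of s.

Y(s) = (3*s^6 - 3*s^5 + 24)/(s^7 - s^6 - 6*s^5)

Apply the Laplace transform to the equation.
Using L{y''} = s^2 Y - s·y(0) - y'(0) and L{y'} = sY - y(0), with y(0) = 3, y'(0) = 0, the left side becomes (s^2 - s - 6)Y - (3*s - 3).
The right side is L{t^4} = 24/s^5.
So (s^2 - s - 6)Y = 24/s^5 + (3*s - 3).
Solve for Y(s) and write it as one ratio of polynomials.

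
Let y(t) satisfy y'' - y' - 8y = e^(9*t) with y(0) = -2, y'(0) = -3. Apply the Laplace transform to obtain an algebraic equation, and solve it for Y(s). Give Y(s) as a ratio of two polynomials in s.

Laplace-transform each side.
With L{y''} = s^2 Y - s·y(0) - y'(0) and L{y'} = sY - y(0), with y(0) = -2, y'(0) = -3: the LHS transforms to (s^2 - s - 8)Y - (-2*s - 1).
The right side is L{e^(9*t)} = 1/(s - 9).
So (s^2 - s - 8)Y = 1/(s - 9) + (-2*s - 1).
Divide through and combine into a single rational function.

Y(s) = (-2*s^2 + 17*s + 10)/(s^3 - 10*s^2 + s + 72)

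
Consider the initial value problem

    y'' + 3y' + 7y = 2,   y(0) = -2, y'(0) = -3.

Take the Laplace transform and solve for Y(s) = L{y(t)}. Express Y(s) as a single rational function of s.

Y(s) = (-2*s^2 - 9*s + 2)/(s^3 + 3*s^2 + 7*s)

Transform both sides with L{·}.
With L{y''} = s^2 Y - s·y(0) - y'(0) and L{y'} = sY - y(0), with y(0) = -2, y'(0) = -3: the LHS transforms to (s^2 + 3*s + 7)Y - (-2*s - 9).
The right side is L{2} = 2/s.
So (s^2 + 3*s + 7)Y = 2/s + (-2*s - 9).
Divide through and combine into a single rational function.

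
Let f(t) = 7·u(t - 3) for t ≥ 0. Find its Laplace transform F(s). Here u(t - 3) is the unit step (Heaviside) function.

By the second shifting theorem, L{u(t - c)·g(t - c)} = e^(-cs)·G(s) with c = 3 and G(s) = L{g(t)}.
L{7} = 7/s.

F(s) = 7*exp(-3*s)/s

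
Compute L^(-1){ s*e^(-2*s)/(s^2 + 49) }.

The factor e^(-2s) signals a time shift by c = 2 (second shifting theorem).
L{cos(7t)} = s/(s^2 + 49), so L^-1{s/(s^2 + 49)} = cos(7*t).
Hence the inverse is u(t - 2) times that function evaluated at t - 2.

Heaviside(t - 2)*(cos(7*t - 14))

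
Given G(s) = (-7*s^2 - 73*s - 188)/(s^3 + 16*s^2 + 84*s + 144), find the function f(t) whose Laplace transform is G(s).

Factor the denominator: s^3 + 16*s^2 + 84*s + 144 = (s + 4)*(s + 6)^2.
Partial fraction decomposition gives [-5/(s + 6)] + [(s + 6)^(-2)] + [-2/(s + 4)].
Invert each term: -5/(s + 6) ↔ -5e^(-6t); 1/(s + 6)^2 ↔ t·e^(-6t); -2/(s + 4) ↔ -2e^(-4t).

f(t) = t*exp(-6*t) - 2*exp(-4*t) - 5*exp(-6*t)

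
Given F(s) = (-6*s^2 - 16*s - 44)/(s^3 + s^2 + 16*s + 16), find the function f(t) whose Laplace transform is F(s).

f(t) = -3*sin(4*t) - 4*cos(4*t) - 2*exp(-t)

Factor the denominator: s^3 + s^2 + 16*s + 16 = (s + 1)*(s^2 + 16).
Partial fraction decomposition gives [-2/(s + 1)] + [-4*s/(s^2 + 16)] + [-12/(s^2 + 16)].
Invert each term: -2/(s + 1) ↔ -2e^(-t); -4·s/(s^2 + 16) ↔ -4cos(4t); -3·4/(s^2 + 16) ↔ -3sin(4t).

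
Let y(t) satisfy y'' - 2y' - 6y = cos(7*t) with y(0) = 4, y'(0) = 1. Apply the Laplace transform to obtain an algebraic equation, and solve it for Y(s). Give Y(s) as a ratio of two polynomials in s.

Apply the Laplace transform to the equation.
The derivative rules (L{y''} = s^2 Y - s·y(0) - y'(0) and L{y'} = sY - y(0), with y(0) = 4, y'(0) = 1) turn the left side into (s^2 - 2*s - 6)Y - (4*s - 7).
The right side is L{cos(7*t)} = s/(s^2 + 49).
So (s^2 - 2*s - 6)Y = s/(s^2 + 49) + (4*s - 7).
Isolate Y and clear denominators.

Y(s) = (4*s^3 - 7*s^2 + 197*s - 343)/(s^4 - 2*s^3 + 43*s^2 - 98*s - 294)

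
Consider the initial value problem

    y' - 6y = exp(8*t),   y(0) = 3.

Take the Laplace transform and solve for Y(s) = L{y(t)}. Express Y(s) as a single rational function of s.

Take the Laplace transform of both sides.
The derivative rules (L{y'} = sY - y(0) = sY - 3) turn the left side into (s - 6)Y - (3).
The right side is L{exp(8*t)} = 1/(s - 8).
So (s - 6)Y = 1/(s - 8) + (3).
Isolate Y and clear denominators.

Y(s) = (3*s - 23)/(s^2 - 14*s + 48)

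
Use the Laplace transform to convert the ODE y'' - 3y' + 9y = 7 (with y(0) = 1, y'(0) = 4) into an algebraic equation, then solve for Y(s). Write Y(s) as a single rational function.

Take the Laplace transform of both sides.
Using L{y''} = s^2 Y - s·y(0) - y'(0) and L{y'} = sY - y(0), with y(0) = 1, y'(0) = 4, the left side becomes (s^2 - 3*s + 9)Y - (s + 1).
The right side is L{7} = 7/s.
So (s^2 - 3*s + 9)Y = 7/s + (s + 1).
Solve for Y(s) and write it as one ratio of polynomials.

Y(s) = (s^2 + s + 7)/(s^3 - 3*s^2 + 9*s)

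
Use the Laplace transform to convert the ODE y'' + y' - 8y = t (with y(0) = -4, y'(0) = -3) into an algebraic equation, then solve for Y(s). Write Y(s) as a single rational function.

Laplace-transform each side.
The derivative rules (L{y''} = s^2 Y - s·y(0) - y'(0) and L{y'} = sY - y(0), with y(0) = -4, y'(0) = -3) turn the left side into (s^2 + s - 8)Y - (-4*s - 7).
The right side is L{t} = s^(-2).
So (s^2 + s - 8)Y = s^(-2) + (-4*s - 7).
Solve for Y(s) and write it as one ratio of polynomials.

Y(s) = (-4*s^3 - 7*s^2 + 1)/(s^4 + s^3 - 8*s^2)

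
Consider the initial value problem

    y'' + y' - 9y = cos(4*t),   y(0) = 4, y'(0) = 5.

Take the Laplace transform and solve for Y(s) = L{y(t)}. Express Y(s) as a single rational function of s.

Laplace-transform each side.
With L{y''} = s^2 Y - s·y(0) - y'(0) and L{y'} = sY - y(0), with y(0) = 4, y'(0) = 5: the LHS transforms to (s^2 + s - 9)Y - (4*s + 9).
The right side is L{cos(4*t)} = s/(s^2 + 16).
So (s^2 + s - 9)Y = s/(s^2 + 16) + (4*s + 9).
Isolate Y and clear denominators.

Y(s) = (4*s^3 + 9*s^2 + 65*s + 144)/(s^4 + s^3 + 7*s^2 + 16*s - 144)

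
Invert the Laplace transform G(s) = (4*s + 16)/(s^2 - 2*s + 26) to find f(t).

Complete the square in the denominator: s^2 - 2*s + 26 = (s - 1)^2 + 5^2.
Split the numerator to match: 4*s + 16 = 4·(s - 1) + 4·5.
Invert each term: 4·(s - 1)/((s - 1)^2 + 25) ↔ 4e^(t)cos(5t); 4·5/((s - 1)^2 + 25) ↔ 4e^(t)sin(5t).

f(t) = 4*exp(t)*sin(5*t) + 4*exp(t)*cos(5*t)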